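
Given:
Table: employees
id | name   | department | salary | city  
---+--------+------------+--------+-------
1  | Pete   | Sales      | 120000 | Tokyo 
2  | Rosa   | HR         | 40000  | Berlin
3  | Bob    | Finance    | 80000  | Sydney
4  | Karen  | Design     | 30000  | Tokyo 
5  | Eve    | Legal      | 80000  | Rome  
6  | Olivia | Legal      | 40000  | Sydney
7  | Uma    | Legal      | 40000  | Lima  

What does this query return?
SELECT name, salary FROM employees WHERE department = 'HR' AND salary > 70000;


Filtering: department = 'HR' AND salary > 70000
Matching: 0 rows

Empty result set (0 rows)


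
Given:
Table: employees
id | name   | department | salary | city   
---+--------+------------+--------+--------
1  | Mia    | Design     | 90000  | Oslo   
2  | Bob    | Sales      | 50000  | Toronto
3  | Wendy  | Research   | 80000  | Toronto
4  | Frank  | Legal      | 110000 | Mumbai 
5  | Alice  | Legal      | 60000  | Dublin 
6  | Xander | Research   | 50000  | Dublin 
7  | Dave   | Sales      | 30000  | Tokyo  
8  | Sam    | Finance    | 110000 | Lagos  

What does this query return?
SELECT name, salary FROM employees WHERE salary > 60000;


Filtering: salary > 60000
Matching: 4 rows

4 rows:
Mia, 90000
Wendy, 80000
Frank, 110000
Sam, 110000


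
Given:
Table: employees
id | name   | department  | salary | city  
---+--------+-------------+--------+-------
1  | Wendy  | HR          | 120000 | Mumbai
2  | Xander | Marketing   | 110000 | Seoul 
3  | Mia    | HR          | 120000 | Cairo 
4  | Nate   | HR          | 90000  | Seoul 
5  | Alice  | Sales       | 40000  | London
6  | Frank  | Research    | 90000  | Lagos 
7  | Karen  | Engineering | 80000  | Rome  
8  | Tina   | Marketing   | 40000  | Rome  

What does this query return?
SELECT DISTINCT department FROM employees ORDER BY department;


All 'department' values (row order): HR, Marketing, HR, HR, Sales, Research, Engineering, Marketing
Removing duplicates leaves 5 unique value(s).

5 values:
Engineering
HR
Marketing
Research
Sales


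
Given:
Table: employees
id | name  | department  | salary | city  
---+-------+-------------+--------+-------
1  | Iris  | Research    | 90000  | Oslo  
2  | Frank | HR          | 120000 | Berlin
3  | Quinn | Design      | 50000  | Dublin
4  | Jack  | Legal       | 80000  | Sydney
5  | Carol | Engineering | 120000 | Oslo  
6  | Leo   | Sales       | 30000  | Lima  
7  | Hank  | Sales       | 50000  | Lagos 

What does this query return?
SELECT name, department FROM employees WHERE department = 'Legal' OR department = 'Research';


Filtering: department = 'Legal' OR 'Research'
Matching: 2 rows

2 rows:
Iris, Research
Jack, Legal


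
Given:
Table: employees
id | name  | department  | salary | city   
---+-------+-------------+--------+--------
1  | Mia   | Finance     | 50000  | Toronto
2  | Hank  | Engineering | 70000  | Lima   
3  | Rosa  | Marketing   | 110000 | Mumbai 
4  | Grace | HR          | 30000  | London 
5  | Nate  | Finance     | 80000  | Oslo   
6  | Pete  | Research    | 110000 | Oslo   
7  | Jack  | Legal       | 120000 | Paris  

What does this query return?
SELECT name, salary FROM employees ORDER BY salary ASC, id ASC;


Sorting by salary ASC, then id ASC for ties

7 rows:
Grace, 30000
Mia, 50000
Hank, 70000
Nate, 80000
Rosa, 110000
Pete, 110000
Jack, 120000


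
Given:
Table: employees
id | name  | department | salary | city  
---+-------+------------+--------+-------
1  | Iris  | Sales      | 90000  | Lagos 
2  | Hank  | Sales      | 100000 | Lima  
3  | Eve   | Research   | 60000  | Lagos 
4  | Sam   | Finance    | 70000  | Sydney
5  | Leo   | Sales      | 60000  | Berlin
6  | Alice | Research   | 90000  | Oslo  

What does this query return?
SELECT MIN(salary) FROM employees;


Salaries: 90000, 100000, 60000, 70000, 60000, 90000
MIN = 60000

60000


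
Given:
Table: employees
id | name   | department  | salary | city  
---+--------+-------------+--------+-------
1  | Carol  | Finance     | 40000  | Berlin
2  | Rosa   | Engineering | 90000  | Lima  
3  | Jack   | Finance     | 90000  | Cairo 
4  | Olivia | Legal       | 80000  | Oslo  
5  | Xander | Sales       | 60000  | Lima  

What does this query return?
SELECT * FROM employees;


SELECT * returns all 5 rows with all columns

5 rows:
1, Carol, Finance, 40000, Berlin
2, Rosa, Engineering, 90000, Lima
3, Jack, Finance, 90000, Cairo
4, Olivia, Legal, 80000, Oslo
5, Xander, Sales, 60000, Lima


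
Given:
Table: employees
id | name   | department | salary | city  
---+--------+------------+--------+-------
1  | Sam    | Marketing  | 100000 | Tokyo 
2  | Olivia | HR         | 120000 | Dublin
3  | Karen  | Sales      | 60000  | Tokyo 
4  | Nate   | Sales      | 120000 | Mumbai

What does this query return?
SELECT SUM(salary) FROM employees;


SUM(salary) = 100000 + 120000 + 60000 + 120000 = 400000

400000


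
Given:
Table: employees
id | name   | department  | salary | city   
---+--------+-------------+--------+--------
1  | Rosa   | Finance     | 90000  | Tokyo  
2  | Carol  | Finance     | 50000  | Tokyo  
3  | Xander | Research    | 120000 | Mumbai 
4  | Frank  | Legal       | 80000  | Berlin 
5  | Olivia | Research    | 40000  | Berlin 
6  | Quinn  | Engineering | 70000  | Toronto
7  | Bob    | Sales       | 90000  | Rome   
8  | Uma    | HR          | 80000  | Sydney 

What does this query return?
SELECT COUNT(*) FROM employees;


COUNT(*) counts all rows

8


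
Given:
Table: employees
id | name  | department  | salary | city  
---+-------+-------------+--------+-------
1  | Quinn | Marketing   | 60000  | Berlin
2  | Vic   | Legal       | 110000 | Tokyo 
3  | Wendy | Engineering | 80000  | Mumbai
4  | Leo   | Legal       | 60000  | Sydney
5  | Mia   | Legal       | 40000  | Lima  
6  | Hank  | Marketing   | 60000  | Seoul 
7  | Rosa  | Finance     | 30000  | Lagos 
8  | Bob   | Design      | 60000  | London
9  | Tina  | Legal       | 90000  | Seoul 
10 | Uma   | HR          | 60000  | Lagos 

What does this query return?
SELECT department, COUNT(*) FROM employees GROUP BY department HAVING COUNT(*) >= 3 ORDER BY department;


Groups with count >= 3:
  Legal: 4 -> PASS
  Design: 1 -> filtered out
  Engineering: 1 -> filtered out
  Finance: 1 -> filtered out
  HR: 1 -> filtered out
  Marketing: 2 -> filtered out


1 groups:
Legal, 4


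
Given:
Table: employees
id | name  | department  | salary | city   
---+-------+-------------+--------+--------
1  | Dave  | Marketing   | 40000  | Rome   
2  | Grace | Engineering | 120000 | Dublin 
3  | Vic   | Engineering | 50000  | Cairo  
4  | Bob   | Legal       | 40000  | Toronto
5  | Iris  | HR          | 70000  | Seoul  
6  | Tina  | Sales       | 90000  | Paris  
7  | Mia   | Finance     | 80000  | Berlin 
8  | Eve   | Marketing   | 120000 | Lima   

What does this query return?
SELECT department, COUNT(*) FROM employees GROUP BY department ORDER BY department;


Assigning each row to its department group:
  Dave -> Marketing
  Grace -> Engineering
  Vic -> Engineering
  Bob -> Legal
  Iris -> HR
  Tina -> Sales
  Mia -> Finance
  Eve -> Marketing


6 groups:
Engineering, 2
Finance, 1
HR, 1
Legal, 1
Marketing, 2
Sales, 1


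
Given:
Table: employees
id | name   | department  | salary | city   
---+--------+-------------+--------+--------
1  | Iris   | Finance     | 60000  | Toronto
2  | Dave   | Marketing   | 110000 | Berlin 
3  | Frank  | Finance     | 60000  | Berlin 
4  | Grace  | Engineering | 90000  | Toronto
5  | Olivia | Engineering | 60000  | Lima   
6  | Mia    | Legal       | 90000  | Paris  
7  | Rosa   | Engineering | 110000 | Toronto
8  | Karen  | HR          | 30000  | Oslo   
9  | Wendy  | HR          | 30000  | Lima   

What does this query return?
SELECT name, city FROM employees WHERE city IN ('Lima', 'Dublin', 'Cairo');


Filtering: city IN ('Lima', 'Dublin', 'Cairo')
Matching: 2 rows

2 rows:
Olivia, Lima
Wendy, Lima


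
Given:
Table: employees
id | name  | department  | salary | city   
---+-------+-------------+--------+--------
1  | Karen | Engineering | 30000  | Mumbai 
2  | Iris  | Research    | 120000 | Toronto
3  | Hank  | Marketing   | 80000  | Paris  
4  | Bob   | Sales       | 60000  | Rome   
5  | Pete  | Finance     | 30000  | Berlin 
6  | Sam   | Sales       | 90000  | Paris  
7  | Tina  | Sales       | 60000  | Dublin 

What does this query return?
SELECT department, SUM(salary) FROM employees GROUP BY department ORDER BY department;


Summing salary within each department:
  Engineering: 30000 = 30000
  Finance: 30000 = 30000
  Marketing: 80000 = 80000
  Research: 120000 = 120000
  Sales: 60000 + 90000 + 60000 = 210000


5 groups:
Engineering, 30000
Finance, 30000
Marketing, 80000
Research, 120000
Sales, 210000


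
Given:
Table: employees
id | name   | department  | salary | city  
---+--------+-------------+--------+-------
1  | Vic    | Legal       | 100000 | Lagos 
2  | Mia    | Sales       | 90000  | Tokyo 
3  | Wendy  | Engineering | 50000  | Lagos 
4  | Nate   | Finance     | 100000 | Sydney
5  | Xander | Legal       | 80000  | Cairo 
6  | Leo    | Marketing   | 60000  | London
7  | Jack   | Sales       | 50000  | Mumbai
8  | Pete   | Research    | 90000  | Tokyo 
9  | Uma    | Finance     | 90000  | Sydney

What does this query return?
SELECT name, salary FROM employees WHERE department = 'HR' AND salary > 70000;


Filtering: department = 'HR' AND salary > 70000
Matching: 0 rows

Empty result set (0 rows)


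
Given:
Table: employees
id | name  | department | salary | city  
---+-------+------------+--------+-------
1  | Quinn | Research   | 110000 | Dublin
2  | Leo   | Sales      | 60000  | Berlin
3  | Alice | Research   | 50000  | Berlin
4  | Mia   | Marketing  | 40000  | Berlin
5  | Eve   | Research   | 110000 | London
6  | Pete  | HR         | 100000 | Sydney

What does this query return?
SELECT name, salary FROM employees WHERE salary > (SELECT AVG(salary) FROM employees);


Subquery: AVG(salary) = 78333.33
Filtering: salary > 78333.33
  Quinn (110000) -> MATCH
  Eve (110000) -> MATCH
  Pete (100000) -> MATCH


3 rows:
Quinn, 110000
Eve, 110000
Pete, 100000


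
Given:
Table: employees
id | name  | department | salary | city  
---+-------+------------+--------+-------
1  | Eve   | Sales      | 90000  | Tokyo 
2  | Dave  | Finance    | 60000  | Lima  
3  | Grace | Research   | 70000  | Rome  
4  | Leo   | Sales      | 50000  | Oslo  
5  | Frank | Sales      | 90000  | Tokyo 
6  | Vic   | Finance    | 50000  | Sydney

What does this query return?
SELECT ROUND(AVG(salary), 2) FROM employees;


SUM(salary) = 410000
COUNT = 6
ROUND(AVG, 2) = ROUND(410000 / 6, 2) = 68333.33

68333.33


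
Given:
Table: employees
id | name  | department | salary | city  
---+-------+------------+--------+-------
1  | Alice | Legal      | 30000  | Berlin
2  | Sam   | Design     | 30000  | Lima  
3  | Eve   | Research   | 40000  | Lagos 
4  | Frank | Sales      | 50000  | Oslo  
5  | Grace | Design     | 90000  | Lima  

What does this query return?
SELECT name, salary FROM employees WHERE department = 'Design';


Filtering: department = 'Design'
Matching rows: 2

2 rows:
Sam, 30000
Grace, 90000


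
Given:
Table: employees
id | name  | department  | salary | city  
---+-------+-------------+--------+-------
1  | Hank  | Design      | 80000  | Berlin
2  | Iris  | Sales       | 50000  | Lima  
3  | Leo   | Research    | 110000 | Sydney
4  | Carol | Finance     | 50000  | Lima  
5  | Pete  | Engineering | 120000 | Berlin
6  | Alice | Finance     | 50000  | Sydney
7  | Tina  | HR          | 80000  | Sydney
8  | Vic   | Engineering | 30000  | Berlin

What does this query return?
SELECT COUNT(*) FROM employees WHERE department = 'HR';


Counting rows where department = 'HR'
  Tina -> MATCH


1


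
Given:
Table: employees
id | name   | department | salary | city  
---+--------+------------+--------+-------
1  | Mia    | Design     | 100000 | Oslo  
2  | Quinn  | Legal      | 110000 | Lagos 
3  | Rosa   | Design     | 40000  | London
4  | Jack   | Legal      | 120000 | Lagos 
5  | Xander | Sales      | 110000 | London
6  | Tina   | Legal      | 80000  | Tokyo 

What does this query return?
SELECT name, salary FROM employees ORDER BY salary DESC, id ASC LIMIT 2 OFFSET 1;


Sort by salary DESC (id ASC tiebreak), then skip 1 and take 2
Rows 2 through 3

2 rows:
Quinn, 110000
Xander, 110000


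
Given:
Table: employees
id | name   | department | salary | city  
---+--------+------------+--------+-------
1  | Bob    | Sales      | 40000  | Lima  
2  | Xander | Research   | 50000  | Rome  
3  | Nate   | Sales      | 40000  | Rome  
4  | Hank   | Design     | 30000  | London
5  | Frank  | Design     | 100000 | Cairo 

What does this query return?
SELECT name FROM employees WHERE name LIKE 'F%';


LIKE 'F%' matches names starting with 'F'
Matching: 1

1 rows:
Frank


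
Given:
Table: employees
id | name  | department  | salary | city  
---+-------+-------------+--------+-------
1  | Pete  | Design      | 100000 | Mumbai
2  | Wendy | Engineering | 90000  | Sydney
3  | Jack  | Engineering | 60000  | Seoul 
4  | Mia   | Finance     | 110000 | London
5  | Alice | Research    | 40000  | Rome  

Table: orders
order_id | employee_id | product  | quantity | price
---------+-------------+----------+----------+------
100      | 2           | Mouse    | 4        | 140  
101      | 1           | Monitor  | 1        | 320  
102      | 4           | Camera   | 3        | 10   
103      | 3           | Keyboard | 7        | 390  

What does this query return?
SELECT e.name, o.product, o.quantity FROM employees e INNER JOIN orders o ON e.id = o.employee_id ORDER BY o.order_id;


Joining employees.id = orders.employee_id:
  employee Wendy (id=2) -> order Mouse
  employee Pete (id=1) -> order Monitor
  employee Mia (id=4) -> order Camera
  employee Jack (id=3) -> order Keyboard


4 rows:
Wendy, Mouse, 4
Pete, Monitor, 1
Mia, Camera, 3
Jack, Keyboard, 7


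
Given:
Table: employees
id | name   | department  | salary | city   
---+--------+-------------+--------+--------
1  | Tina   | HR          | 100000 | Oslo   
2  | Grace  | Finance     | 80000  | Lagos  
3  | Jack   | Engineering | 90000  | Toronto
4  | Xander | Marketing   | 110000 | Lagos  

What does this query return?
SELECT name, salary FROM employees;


Projecting columns: name, salary

4 rows:
Tina, 100000
Grace, 80000
Jack, 90000
Xander, 110000


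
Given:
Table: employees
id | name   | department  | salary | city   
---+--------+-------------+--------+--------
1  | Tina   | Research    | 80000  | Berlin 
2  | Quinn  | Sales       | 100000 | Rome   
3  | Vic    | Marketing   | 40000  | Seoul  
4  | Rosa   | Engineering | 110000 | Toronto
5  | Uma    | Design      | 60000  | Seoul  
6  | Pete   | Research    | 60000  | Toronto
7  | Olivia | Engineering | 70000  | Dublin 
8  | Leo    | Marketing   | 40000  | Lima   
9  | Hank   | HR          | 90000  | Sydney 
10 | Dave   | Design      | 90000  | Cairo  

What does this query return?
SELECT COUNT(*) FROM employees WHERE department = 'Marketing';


Counting rows where department = 'Marketing'
  Vic -> MATCH
  Leo -> MATCH


2


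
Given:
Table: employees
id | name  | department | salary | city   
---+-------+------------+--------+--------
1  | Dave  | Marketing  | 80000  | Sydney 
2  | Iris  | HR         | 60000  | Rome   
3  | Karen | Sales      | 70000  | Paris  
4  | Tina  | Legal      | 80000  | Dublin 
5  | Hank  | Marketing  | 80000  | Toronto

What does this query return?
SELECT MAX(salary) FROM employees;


Salaries: 80000, 60000, 70000, 80000, 80000
MAX = 80000

80000


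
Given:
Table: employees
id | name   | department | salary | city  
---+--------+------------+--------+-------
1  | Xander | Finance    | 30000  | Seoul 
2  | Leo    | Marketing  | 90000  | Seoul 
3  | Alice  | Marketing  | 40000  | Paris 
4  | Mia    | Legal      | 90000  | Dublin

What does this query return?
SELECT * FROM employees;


SELECT * returns all 4 rows with all columns

4 rows:
1, Xander, Finance, 30000, Seoul
2, Leo, Marketing, 90000, Seoul
3, Alice, Marketing, 40000, Paris
4, Mia, Legal, 90000, Dublin


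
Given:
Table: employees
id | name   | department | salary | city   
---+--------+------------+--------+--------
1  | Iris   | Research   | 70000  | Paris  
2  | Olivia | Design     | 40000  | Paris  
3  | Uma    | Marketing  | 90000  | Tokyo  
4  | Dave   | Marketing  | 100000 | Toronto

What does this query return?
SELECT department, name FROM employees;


Projecting columns: department, name

4 rows:
Research, Iris
Design, Olivia
Marketing, Uma
Marketing, Dave


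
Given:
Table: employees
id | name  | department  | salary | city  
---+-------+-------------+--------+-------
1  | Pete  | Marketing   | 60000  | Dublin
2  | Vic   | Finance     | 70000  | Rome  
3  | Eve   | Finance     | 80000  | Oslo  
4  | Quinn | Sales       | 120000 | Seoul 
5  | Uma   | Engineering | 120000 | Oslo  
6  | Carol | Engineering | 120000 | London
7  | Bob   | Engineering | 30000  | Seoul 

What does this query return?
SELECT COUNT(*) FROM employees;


COUNT(*) counts all rows

7


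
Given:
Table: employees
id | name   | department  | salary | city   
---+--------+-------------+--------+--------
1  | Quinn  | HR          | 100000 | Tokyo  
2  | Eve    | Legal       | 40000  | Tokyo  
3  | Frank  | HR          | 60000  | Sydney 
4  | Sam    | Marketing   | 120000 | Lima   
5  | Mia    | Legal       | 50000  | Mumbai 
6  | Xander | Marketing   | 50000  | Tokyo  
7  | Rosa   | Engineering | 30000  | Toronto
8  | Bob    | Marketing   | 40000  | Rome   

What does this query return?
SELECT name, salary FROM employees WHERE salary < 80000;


Filtering: salary < 80000
Matching: 6 rows

6 rows:
Eve, 40000
Frank, 60000
Mia, 50000
Xander, 50000
Rosa, 30000
Bob, 40000


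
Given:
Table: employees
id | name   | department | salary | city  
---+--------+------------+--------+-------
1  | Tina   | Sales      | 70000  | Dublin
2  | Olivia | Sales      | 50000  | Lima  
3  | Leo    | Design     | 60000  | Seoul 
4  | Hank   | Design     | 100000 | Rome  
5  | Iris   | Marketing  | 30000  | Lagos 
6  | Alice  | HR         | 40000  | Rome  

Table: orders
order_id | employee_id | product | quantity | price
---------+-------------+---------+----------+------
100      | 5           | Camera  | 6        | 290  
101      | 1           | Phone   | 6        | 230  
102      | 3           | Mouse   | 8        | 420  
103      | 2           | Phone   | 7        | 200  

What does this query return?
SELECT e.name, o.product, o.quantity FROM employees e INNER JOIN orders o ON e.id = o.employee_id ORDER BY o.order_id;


Joining employees.id = orders.employee_id:
  employee Iris (id=5) -> order Camera
  employee Tina (id=1) -> order Phone
  employee Leo (id=3) -> order Mouse
  employee Olivia (id=2) -> order Phone


4 rows:
Iris, Camera, 6
Tina, Phone, 6
Leo, Mouse, 8
Olivia, Phone, 7


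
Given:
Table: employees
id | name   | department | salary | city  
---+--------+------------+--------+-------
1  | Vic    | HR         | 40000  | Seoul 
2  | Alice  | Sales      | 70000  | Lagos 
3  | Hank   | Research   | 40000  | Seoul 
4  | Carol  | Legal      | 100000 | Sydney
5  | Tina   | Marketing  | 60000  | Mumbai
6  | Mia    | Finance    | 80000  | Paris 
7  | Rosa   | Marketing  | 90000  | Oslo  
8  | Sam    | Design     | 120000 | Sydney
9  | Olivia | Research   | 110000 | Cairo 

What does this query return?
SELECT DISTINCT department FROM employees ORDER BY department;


All 'department' values (row order): HR, Sales, Research, Legal, Marketing, Finance, Marketing, Design, Research
Removing duplicates leaves 7 unique value(s).

7 values:
Design
Finance
HR
Legal
Marketing
Research
Sales


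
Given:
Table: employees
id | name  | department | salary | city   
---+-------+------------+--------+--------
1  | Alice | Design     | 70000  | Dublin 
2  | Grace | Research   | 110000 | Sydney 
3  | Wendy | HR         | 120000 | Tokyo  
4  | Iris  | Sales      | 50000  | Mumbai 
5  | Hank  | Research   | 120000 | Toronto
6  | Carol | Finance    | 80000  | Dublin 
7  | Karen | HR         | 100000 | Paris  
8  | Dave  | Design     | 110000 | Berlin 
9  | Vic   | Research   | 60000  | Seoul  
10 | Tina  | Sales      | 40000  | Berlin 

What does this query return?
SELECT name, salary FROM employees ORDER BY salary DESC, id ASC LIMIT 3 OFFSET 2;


Sort by salary DESC (id ASC tiebreak), then skip 2 and take 3
Rows 3 through 5

3 rows:
Grace, 110000
Dave, 110000
Karen, 100000


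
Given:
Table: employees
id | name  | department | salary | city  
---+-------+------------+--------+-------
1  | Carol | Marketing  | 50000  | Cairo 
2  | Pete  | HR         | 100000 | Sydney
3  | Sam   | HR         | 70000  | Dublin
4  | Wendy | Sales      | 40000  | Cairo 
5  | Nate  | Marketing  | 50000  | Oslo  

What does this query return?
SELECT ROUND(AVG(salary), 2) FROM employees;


SUM(salary) = 310000
COUNT = 5
ROUND(AVG, 2) = ROUND(310000 / 5, 2) = 62000.0

62000.0


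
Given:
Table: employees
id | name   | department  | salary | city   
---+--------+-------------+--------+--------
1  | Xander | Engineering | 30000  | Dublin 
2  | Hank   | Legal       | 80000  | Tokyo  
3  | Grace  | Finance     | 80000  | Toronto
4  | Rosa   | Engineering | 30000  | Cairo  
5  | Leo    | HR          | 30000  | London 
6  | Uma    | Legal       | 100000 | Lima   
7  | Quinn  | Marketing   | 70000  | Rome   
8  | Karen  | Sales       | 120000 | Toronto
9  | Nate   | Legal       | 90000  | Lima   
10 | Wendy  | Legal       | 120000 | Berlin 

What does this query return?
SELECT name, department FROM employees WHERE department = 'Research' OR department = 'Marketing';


Filtering: department = 'Research' OR 'Marketing'
Matching: 1 rows

1 rows:
Quinn, Marketing


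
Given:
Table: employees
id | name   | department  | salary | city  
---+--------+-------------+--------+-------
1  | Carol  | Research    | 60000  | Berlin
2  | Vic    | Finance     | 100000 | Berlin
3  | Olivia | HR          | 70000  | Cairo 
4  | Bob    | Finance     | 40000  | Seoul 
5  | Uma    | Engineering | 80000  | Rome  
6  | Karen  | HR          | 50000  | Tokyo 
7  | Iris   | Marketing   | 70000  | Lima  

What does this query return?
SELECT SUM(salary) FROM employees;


SUM(salary) = 60000 + 100000 + 70000 + 40000 + 80000 + 50000 + 70000 = 470000

470000


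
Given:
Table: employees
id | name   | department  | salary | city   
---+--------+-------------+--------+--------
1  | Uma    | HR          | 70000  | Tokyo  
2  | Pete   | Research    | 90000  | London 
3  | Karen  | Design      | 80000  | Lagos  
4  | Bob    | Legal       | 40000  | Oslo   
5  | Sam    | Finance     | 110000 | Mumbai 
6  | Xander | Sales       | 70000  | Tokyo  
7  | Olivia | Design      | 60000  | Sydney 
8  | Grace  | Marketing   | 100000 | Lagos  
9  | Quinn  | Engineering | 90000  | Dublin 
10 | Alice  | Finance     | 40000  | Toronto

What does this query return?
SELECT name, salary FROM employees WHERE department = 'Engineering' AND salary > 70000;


Filtering: department = 'Engineering' AND salary > 70000
Matching: 1 rows

1 rows:
Quinn, 90000


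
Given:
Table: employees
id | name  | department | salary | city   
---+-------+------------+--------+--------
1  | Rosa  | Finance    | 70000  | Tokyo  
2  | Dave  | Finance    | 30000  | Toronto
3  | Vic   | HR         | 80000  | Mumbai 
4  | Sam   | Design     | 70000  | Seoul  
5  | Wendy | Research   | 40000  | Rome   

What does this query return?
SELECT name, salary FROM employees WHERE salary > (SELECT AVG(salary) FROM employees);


Subquery: AVG(salary) = 58000.0
Filtering: salary > 58000.0
  Rosa (70000) -> MATCH
  Vic (80000) -> MATCH
  Sam (70000) -> MATCH


3 rows:
Rosa, 70000
Vic, 80000
Sam, 70000


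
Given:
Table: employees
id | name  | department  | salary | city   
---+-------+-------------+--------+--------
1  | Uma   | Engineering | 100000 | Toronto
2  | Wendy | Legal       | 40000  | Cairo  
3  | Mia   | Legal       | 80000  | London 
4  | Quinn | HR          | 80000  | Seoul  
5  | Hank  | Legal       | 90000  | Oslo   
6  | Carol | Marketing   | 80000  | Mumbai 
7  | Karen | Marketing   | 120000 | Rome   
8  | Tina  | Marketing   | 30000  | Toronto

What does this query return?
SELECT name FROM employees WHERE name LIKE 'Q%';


LIKE 'Q%' matches names starting with 'Q'
Matching: 1

1 rows:
Quinn


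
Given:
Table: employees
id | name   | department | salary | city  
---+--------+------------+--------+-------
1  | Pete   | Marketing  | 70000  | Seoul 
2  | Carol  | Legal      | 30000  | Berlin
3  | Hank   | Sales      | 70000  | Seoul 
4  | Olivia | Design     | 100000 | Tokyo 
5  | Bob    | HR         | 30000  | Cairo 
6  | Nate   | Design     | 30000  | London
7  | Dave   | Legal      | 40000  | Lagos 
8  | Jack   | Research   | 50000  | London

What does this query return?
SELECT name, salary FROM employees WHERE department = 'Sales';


Filtering: department = 'Sales'
Matching rows: 1

1 rows:
Hank, 70000


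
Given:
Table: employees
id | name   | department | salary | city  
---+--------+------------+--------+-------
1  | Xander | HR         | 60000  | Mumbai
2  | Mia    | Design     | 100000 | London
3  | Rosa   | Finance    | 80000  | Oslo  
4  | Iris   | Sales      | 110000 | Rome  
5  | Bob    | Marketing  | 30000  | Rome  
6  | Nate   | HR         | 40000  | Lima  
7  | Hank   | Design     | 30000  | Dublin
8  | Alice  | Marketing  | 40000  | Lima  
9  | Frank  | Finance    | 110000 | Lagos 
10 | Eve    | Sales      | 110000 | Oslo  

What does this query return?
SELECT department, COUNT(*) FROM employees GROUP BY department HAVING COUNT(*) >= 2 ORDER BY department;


Groups with count >= 2:
  Design: 2 -> PASS
  Finance: 2 -> PASS
  HR: 2 -> PASS
  Marketing: 2 -> PASS
  Sales: 2 -> PASS


5 groups:
Design, 2
Finance, 2
HR, 2
Marketing, 2
Sales, 2


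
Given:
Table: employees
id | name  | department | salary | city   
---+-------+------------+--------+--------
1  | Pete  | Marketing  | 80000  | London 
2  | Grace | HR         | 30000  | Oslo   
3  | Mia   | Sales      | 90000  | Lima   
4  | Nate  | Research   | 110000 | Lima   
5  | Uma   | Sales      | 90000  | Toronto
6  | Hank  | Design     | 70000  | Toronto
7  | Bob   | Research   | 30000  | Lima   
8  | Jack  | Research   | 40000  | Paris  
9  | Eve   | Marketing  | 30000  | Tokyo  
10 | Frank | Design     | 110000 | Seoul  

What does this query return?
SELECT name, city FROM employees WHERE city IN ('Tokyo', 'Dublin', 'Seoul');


Filtering: city IN ('Tokyo', 'Dublin', 'Seoul')
Matching: 2 rows

2 rows:
Eve, Tokyo
Frank, Seoul


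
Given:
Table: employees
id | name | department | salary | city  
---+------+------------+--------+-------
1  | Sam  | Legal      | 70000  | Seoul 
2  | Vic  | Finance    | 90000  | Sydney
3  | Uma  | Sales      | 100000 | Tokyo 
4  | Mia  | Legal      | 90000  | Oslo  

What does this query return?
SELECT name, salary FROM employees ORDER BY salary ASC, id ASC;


Sorting by salary ASC, then id ASC for ties

4 rows:
Sam, 70000
Vic, 90000
Mia, 90000
Uma, 100000


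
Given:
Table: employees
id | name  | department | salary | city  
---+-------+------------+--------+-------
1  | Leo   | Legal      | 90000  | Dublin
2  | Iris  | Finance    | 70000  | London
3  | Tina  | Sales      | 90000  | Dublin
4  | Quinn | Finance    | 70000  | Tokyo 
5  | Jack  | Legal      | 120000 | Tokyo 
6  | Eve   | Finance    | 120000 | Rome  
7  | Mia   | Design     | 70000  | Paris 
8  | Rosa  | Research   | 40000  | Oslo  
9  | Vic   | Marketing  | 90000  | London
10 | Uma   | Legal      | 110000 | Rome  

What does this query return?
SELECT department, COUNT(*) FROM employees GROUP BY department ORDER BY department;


Assigning each row to its department group:
  Leo -> Legal
  Iris -> Finance
  Tina -> Sales
  Quinn -> Finance
  Jack -> Legal
  Eve -> Finance
  Mia -> Design
  Rosa -> Research
  Vic -> Marketing
  Uma -> Legal


6 groups:
Design, 1
Finance, 3
Legal, 3
Marketing, 1
Research, 1
Sales, 1


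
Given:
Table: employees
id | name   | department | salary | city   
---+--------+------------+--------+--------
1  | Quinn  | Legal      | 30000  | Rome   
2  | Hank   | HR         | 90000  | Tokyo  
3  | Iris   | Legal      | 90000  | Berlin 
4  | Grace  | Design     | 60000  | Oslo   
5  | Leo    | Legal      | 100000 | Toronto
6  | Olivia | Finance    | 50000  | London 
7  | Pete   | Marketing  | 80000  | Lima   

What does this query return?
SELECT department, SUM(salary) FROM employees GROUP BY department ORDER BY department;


Summing salary within each department:
  Design: 60000 = 60000
  Finance: 50000 = 50000
  HR: 90000 = 90000
  Legal: 30000 + 90000 + 100000 = 220000
  Marketing: 80000 = 80000


5 groups:
Design, 60000
Finance, 50000
HR, 90000
Legal, 220000
Marketing, 80000


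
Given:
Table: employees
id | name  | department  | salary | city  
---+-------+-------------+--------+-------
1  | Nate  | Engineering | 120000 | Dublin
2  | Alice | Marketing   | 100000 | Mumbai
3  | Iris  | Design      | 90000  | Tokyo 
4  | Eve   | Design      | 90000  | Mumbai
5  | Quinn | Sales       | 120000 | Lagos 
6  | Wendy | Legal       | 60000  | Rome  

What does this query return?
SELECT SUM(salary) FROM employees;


SUM(salary) = 120000 + 100000 + 90000 + 90000 + 120000 + 60000 = 580000

580000


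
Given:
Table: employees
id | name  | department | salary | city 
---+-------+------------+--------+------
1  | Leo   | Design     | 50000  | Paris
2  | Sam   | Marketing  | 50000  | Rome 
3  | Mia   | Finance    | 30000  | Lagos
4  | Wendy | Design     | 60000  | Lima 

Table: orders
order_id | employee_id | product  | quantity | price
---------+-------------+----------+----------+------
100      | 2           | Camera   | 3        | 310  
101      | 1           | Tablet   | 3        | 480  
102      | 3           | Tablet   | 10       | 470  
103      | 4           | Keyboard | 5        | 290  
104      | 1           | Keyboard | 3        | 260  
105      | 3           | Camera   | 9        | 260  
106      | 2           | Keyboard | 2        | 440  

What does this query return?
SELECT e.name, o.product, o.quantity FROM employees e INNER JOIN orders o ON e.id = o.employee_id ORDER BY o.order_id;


Joining employees.id = orders.employee_id:
  employee Sam (id=2) -> order Camera
  employee Leo (id=1) -> order Tablet
  employee Mia (id=3) -> order Tablet
  employee Wendy (id=4) -> order Keyboard
  employee Leo (id=1) -> order Keyboard
  employee Mia (id=3) -> order Camera
  employee Sam (id=2) -> order Keyboard


7 rows:
Sam, Camera, 3
Leo, Tablet, 3
Mia, Tablet, 10
Wendy, Keyboard, 5
Leo, Keyboard, 3
Mia, Camera, 9
Sam, Keyboard, 2


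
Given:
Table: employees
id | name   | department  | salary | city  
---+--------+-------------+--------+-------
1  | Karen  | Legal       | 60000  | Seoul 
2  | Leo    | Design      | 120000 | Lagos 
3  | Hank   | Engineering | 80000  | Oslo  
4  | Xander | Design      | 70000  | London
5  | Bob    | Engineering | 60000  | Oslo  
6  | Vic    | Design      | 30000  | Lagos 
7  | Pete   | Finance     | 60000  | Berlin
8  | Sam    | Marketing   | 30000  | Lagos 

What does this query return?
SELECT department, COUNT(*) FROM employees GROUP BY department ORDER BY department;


Assigning each row to its department group:
  Karen -> Legal
  Leo -> Design
  Hank -> Engineering
  Xander -> Design
  Bob -> Engineering
  Vic -> Design
  Pete -> Finance
  Sam -> Marketing


5 groups:
Design, 3
Engineering, 2
Finance, 1
Legal, 1
Marketing, 1


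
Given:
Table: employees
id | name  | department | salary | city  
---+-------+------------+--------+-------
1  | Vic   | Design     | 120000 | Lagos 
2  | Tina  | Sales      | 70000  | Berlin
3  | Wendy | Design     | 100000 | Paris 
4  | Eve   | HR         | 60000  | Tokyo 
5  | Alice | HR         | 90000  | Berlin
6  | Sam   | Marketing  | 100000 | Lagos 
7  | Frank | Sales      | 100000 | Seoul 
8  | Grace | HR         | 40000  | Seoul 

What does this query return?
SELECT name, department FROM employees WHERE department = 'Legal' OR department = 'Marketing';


Filtering: department = 'Legal' OR 'Marketing'
Matching: 1 rows

1 rows:
Sam, Marketing


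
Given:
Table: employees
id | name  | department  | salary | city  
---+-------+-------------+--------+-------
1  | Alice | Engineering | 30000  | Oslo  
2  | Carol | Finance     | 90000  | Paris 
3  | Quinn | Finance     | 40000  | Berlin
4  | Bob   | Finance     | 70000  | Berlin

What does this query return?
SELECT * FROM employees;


SELECT * returns all 4 rows with all columns

4 rows:
1, Alice, Engineering, 30000, Oslo
2, Carol, Finance, 90000, Paris
3, Quinn, Finance, 40000, Berlin
4, Bob, Finance, 70000, Berlin


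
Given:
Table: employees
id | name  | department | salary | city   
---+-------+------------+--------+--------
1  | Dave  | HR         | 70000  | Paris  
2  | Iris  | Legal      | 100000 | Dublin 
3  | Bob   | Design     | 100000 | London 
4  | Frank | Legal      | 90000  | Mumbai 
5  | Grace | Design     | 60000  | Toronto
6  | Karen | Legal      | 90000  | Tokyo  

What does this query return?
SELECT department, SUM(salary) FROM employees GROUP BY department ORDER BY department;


Summing salary within each department:
  Design: 100000 + 60000 = 160000
  HR: 70000 = 70000
  Legal: 100000 + 90000 + 90000 = 280000


3 groups:
Design, 160000
HR, 70000
Legal, 280000


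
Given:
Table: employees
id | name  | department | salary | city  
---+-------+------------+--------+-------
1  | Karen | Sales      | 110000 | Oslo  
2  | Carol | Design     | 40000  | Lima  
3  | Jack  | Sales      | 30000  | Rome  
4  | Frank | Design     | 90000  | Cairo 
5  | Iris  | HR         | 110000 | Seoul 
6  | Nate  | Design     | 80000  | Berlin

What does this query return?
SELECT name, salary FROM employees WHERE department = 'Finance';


Filtering: department = 'Finance'
Matching rows: 0

Empty result set (0 rows)


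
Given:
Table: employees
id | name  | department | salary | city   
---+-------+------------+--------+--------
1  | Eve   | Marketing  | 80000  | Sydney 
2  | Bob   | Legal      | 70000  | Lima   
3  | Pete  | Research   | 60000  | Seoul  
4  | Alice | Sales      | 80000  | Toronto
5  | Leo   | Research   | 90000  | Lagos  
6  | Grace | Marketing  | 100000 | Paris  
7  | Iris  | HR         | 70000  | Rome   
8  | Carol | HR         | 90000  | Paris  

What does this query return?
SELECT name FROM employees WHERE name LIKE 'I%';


LIKE 'I%' matches names starting with 'I'
Matching: 1

1 rows:
Iris


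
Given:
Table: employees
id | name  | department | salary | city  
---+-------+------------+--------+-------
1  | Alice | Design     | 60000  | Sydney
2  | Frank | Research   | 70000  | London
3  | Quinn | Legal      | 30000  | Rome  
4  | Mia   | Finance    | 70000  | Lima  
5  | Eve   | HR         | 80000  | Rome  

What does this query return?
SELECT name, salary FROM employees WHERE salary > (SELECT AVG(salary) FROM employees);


Subquery: AVG(salary) = 62000.0
Filtering: salary > 62000.0
  Frank (70000) -> MATCH
  Mia (70000) -> MATCH
  Eve (80000) -> MATCH


3 rows:
Frank, 70000
Mia, 70000
Eve, 80000


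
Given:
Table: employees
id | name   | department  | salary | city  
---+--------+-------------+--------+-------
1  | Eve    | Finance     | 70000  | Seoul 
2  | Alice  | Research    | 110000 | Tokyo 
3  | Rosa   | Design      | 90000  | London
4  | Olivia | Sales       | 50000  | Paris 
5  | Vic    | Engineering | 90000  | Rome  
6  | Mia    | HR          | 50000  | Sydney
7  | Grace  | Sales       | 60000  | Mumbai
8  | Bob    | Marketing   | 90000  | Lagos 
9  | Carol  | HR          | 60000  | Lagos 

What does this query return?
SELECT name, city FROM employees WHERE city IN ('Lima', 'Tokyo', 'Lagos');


Filtering: city IN ('Lima', 'Tokyo', 'Lagos')
Matching: 3 rows

3 rows:
Alice, Tokyo
Bob, Lagos
Carol, Lagos


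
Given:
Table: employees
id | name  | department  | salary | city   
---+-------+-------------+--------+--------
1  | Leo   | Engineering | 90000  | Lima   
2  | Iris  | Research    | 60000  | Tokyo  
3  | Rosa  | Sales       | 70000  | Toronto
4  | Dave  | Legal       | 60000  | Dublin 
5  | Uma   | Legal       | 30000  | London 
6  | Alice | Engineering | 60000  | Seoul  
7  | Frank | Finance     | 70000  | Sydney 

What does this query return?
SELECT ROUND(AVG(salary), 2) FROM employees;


SUM(salary) = 440000
COUNT = 7
ROUND(AVG, 2) = ROUND(440000 / 7, 2) = 62857.14

62857.14


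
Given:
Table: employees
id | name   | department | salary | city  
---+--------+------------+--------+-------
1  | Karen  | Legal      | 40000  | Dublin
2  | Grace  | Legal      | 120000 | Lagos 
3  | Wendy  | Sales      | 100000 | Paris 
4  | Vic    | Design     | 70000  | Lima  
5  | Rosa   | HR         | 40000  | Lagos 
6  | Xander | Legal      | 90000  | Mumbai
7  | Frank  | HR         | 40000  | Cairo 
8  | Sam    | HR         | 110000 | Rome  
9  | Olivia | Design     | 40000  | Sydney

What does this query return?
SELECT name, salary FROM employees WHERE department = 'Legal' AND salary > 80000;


Filtering: department = 'Legal' AND salary > 80000
Matching: 2 rows

2 rows:
Grace, 120000
Xander, 90000


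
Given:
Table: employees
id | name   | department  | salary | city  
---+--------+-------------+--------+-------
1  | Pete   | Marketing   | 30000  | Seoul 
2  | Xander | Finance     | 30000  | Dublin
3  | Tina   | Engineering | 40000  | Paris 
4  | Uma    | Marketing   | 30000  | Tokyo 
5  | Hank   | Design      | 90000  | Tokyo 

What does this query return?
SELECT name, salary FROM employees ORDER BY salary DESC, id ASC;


Sorting by salary DESC, then id ASC for ties

5 rows:
Hank, 90000
Tina, 40000
Pete, 30000
Xander, 30000
Uma, 30000


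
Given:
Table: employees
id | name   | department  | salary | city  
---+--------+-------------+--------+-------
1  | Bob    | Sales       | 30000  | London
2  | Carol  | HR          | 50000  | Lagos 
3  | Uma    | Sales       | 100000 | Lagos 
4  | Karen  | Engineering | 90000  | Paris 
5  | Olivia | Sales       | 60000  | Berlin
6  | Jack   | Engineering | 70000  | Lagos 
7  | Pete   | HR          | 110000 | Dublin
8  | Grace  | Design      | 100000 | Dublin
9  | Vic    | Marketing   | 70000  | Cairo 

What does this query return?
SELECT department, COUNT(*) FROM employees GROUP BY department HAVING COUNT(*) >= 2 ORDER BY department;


Groups with count >= 2:
  Engineering: 2 -> PASS
  HR: 2 -> PASS
  Sales: 3 -> PASS
  Design: 1 -> filtered out
  Marketing: 1 -> filtered out


3 groups:
Engineering, 2
HR, 2
Sales, 3


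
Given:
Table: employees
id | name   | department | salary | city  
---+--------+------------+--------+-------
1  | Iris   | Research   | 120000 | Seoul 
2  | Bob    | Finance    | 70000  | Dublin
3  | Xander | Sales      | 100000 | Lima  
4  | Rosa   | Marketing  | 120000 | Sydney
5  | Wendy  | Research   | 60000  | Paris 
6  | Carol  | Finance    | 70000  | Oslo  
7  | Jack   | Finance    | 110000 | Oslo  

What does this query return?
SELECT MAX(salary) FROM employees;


Salaries: 120000, 70000, 100000, 120000, 60000, 70000, 110000
MAX = 120000

120000


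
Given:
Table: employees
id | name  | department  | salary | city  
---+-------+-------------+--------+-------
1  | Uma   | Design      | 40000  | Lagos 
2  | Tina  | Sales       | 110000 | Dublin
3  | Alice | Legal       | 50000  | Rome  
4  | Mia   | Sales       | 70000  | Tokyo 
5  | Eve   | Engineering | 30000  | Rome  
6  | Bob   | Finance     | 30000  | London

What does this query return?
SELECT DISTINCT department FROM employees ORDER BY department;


All 'department' values (row order): Design, Sales, Legal, Sales, Engineering, Finance
Removing duplicates leaves 5 unique value(s).

5 values:
Design
Engineering
Finance
Legal
Sales


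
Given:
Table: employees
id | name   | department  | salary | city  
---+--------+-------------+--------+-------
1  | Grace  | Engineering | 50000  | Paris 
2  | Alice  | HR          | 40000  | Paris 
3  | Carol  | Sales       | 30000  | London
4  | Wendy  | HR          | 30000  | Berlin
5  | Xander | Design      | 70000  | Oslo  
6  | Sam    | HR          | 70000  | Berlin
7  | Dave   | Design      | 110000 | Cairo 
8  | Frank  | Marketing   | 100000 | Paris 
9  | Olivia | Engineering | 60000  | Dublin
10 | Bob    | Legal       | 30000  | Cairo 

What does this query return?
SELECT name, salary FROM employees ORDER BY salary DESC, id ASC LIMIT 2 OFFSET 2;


Sort by salary DESC (id ASC tiebreak), then skip 2 and take 2
Rows 3 through 4

2 rows:
Xander, 70000
Sam, 70000
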